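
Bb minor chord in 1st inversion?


Step by step:
Root position: Bb Db F
1st inversion: move root up an octave
Bass note: Db
Notes (bottom to top) = Db F Bb


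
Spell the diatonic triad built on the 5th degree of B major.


Step by step:
B major scale: B C# D# E F# G# A#
Diatonic triad on degree 5 stacks scale notes 5, 7, 2: F# A# C#
F#→A# = 4 semitones; F#→C# = 7 semitones → major triad
= F# A# C# (major)


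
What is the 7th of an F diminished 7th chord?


Diminished 7th chord = root + minor 3rd + diminished 5th + diminished 7th
Seventh chords stack in thirds, so the letter names are F-A-C-E
Root: F
Minor 3rd above F: Ab
Diminished 5th above F: Cb
Diminished 7th above F: Ebb
The 7th = Ebb


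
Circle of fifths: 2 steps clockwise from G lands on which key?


Solution.
Each clockwise step on the circle of fifths moves up a perfect 5th
From G: G → D → A
= A


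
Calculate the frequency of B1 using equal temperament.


Reasoning:
f = 440 × 2^(n/12) where n = semitones from A4
B1: -34 semitones from A4
f = 440 × 2^(-34/12)
f = 61.74 Hz


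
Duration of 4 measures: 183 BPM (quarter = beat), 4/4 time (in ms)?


Let's work it out.
Quarter-note beat duration = 60000 / 183 ms
Beats per measure (4/4) = 4
One measure = 4 × 60000 / 183 = 240000 / 183 ms
4 measures = 4 × 240000 / 183 = 960000 / 183
= 5245.9 ms


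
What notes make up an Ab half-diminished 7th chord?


Reasoning:
Half-diminished 7th chord = root + minor 3rd + diminished 5th + minor 7th
Seventh chords stack in thirds, so the letter names are A-C-E-G
Root: Ab
Minor 3rd above Ab: Cb
Diminished 5th above Ab: Ebb
Minor 7th above Ab: Gb
Chord = Ab Cb Ebb Gb


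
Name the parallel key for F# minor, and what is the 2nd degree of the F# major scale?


Step by step:
Parallel keys share the same tonic but differ in mode
F# minor → parallel is F# major
F# major scale: F# G# A# B C# D# E#
= F# major; 2nd degree = G#


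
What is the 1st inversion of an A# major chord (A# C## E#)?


Let's work it out.
Root position: A# C## E#
1st inversion: move root up an octave
Bass note: C##
Notes (bottom to top) = C## E# A#


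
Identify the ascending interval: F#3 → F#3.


Let's work it out.
Letter names: F → F spans 1 letter name → a unison
Semitones: F#3 → F#3 = 0 half-steps
A unison of 0 semitones is a perfect unison
= perfect unison


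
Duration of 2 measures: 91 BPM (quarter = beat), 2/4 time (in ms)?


Quarter-note beat duration = 60000 / 91 ms
Beats per measure (2/4) = 2
One measure = 2 × 60000 / 91 = 120000 / 91 ms
2 measures = 2 × 120000 / 91 = 240000 / 91
= 2637.4 ms


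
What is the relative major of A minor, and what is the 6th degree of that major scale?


Step by step:
The relative major shares the key signature and is a minor 3rd above the minor tonic
A minor 3rd above A is C
→ relative major of A minor is C major
C major scale: C D E F G A B
= C major; 6th degree = A


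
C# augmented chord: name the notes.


Augmented triad = root + major 3rd (4 semitones) + augmented 5th (8 semitones)
A triad on C# stacks thirds, so the chord tones use letter names C-E-G
Root: C#
Major 3rd above C#: E#
Augmented 5th above C#: G##
Chord = C# E# G##


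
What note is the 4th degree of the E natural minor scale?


Solution.
Natural minor scale pattern: W-H-W-W-H-W-W (2-1-2-2-1-2-2 semitones)
Starting from E:
  E + 2 semitones → F#
  F# + 1 semitone → G
  G + 2 semitones → A
  A + 2 semitones → B
  B + 1 semitone → C
  C + 2 semitones → D
  D + 2 semitones → E
Scale: E F# G A B C D
Degree 4 = A


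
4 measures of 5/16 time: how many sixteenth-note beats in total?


Time signature 5/16: the bottom number 16 means the sixteenth note gets one count
The top number 5 means 5 sixteenth-note beats per measure
Total = 5 × 4 measures
= 20 sixteenth-note beats


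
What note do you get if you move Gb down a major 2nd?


major 2nd: 2 letter names, 2 semitones
Letter: G - 1 → F
Pitch: Gb - 2 semitones, spelled as an F → Fb
= Fb


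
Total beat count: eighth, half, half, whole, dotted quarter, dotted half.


Solution.
Beat values:
  eighth = 0.5 beats
  half = 2 beats
  half = 2 beats
  whole = 4 beats
  dotted quarter = 1.5 beats
  dotted half = 3 beats
Sum = 0.5 + 2 + 2 + 4 + 1.5 + 3
= 13 beats


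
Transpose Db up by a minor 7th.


minor 7th: 7 letter names, 10 semitones
Letter: D + 6 → C
Pitch: Db + 10 semitones, spelled as a C → Cb
= Cb


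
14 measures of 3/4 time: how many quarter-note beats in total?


Solution.
Time signature 3/4: the bottom number 4 means the quarter note gets one count
The top number 3 means 3 quarter-note beats per measure
Total = 3 × 14 measures
= 42 quarter-note beats


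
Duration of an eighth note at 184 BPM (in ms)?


Step by step:
One quarter-note beat = 60000 / BPM = 60000 / 184 ms
Eighth note = 1/2 × quarter note
Duration = 1/2 × 60000 / 184 = 30000 / 184
= 163.0 ms


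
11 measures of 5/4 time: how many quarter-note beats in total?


Time signature 5/4: the bottom number 4 means the quarter note gets one count
The top number 5 means 5 quarter-note beats per measure
Total = 5 × 11 measures
= 55 quarter-note beats


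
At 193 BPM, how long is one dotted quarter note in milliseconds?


Reasoning:
One quarter-note beat = 60000 / BPM = 60000 / 193 ms
Dotted quarter note = 3/2 × quarter note
Duration = 3/2 × 60000 / 193 = 90000 / 193
= 466.3 ms


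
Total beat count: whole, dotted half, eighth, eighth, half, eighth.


Beat values:
  whole = 4 beats
  dotted half = 3 beats
  eighth = 0.5 beats
  eighth = 0.5 beats
  half = 2 beats
  eighth = 0.5 beats
Sum = 4 + 3 + 0.5 + 0.5 + 2 + 0.5
= 10.5 beats


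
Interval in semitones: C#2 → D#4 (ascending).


Solution.
Absolute semitone position = octave×12 + chromatic position
C#2: 2×12 + 1 = 25
D#4: 4×12 + 3 = 51
Difference = 51 - 25 = 26
= 26 semitones


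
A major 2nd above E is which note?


A 2nd spans 2 letter names, so from E we land on F
A major 2nd = 2 semitones above E
Spell F at that pitch: F#
= F#


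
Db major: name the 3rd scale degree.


Major scale pattern: W-W-H-W-W-W-H (2-2-1-2-2-2-1 semitones)
Starting from Db:
  Db + 2 semitones → Eb
  Eb + 2 semitones → F
  F + 1 semitone → Gb
  Gb + 2 semitones → Ab
  Ab + 2 semitones → Bb
  Bb + 2 semitones → C
  C + 1 semitone → Db
Scale: Db Eb F Gb Ab Bb C
Degree 3 = F


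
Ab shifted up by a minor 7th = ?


Solution.
minor 7th: 7 letter names, 10 semitones
Letter: A + 6 → G
Pitch: Ab + 10 semitones, spelled as a G → Gb
= Gb


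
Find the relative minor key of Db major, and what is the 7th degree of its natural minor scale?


The relative minor shares the major's key signature and starts on its 6th degree
6th degree = a major 6th above the tonic; a major 6th above Db is Bb
→ relative minor of Db major is Bb minor
Bb natural minor scale: Bb C Db Eb F Gb Ab
= Bb minor; 7th degree = Ab


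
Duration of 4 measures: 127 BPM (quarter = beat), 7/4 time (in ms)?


Quarter-note beat duration = 60000 / 127 ms
Beats per measure (7/4) = 7
One measure = 7 × 60000 / 127 = 420000 / 127 ms
4 measures = 4 × 420000 / 127 = 1680000 / 127
= 13228.3 ms


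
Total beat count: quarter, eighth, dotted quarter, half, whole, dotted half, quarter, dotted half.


Beat values:
  quarter = 1 beat
  eighth = 0.5 beats
  dotted quarter = 1.5 beats
  half = 2 beats
  whole = 4 beats
  dotted half = 3 beats
  quarter = 1 beat
  dotted half = 3 beats
Sum = 1 + 0.5 + 1.5 + 2 + 4 + 3 + 1 + 3
= 16 beats


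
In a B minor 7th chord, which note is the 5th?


Working:
Minor 7th chord = root + minor 3rd + perfect 5th + minor 7th
Seventh chords stack in thirds, so the letter names are B-D-F-A
Root: B
Minor 3rd above B: D
Perfect 5th above B: F#
Minor 7th above B: A
The 5th = F#


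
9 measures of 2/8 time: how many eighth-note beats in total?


Working:
Time signature 2/8: the bottom number 8 means the eighth note gets one count
The top number 2 means 2 eighth-note beats per measure
Total = 2 × 9 measures
= 18 eighth-note beats


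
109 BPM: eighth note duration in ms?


Reasoning:
One quarter-note beat = 60000 / BPM = 60000 / 109 ms
Eighth note = 1/2 × quarter note
Duration = 1/2 × 60000 / 109 = 30000 / 109
= 275.2 ms


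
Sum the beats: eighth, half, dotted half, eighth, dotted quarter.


Reasoning:
Beat values:
  eighth = 0.5 beats
  half = 2 beats
  dotted half = 3 beats
  eighth = 0.5 beats
  dotted quarter = 1.5 beats
Sum = 0.5 + 2 + 3 + 0.5 + 1.5
= 7.5 beats


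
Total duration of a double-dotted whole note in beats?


Let's work it out.
Base whole note = 4 beats
Dot 1 adds half the previous value: +2
Dot 2 adds half the previous value: +1
One double-dotted whole = 4 + 2 + 1 = 7
= 7 beats


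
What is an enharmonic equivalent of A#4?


Enharmonic notes sound the same pitch but are spelled with different letter names
A# and Bb name the same pitch class
= Bb4


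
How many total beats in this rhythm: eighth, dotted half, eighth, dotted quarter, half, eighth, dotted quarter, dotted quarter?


Reasoning:
Beat values:
  eighth = 0.5 beats
  dotted half = 3 beats
  eighth = 0.5 beats
  dotted quarter = 1.5 beats
  half = 2 beats
  eighth = 0.5 beats
  dotted quarter = 1.5 beats
  dotted quarter = 1.5 beats
Sum = 0.5 + 3 + 0.5 + 1.5 + 2 + 0.5 + 1.5 + 1.5
= 11 beats


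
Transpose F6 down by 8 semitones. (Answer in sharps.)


F6: chromatic position 5 in octave 6 → absolute = 6×12 + 5 = 77
Transpose down 8: 77 - 8 = 69
69 = 5×12 + 9 → A in octave 5
Result = A5


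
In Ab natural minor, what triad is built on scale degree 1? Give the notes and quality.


Step by step:
Ab natural minor scale: Ab Bb Cb Db Eb Fb Gb
Diatonic triad on degree 1 stacks scale notes 1, 3, 5: Ab Cb Eb
Ab→Cb = 3 semitones; Ab→Eb = 7 semitones → minor triad
= Ab Cb Eb (minor)


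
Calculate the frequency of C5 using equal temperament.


Reasoning:
f = 440 × 2^(n/12) where n = semitones from A4
C5: 3 semitones from A4
f = 440 × 2^(3/12)
f = 523.25 Hz


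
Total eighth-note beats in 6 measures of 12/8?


Time signature 12/8: the bottom number 8 means the eighth note gets one count
The top number 12 means 12 eighth-note beats per measure
Total = 12 × 6 measures
= 72 eighth-note beats


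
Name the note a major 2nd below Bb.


A 2nd spans 2 letter names, so from B we land on A
A major 2nd = 2 semitones below Bb
Spell A at that pitch: Ab
= Ab


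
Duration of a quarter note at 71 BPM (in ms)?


Let's work it out.
One quarter-note beat = 60000 / BPM = 60000 / 71 ms
Duration = 60000 / 71
= 845.1 ms


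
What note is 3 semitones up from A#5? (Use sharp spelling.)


Step by step:
A#5: chromatic position 10 in octave 5 → absolute = 5×12 + 10 = 70
Transpose up 3: 70 + 3 = 73
73 = 6×12 + 1 → C# in octave 6
Result = C#6


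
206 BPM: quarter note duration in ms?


Reasoning:
One quarter-note beat = 60000 / BPM = 60000 / 206 ms
Duration = 60000 / 206
= 291.3 ms


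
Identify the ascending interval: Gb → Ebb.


Letter names: G → E spans 6 letter names → a 6th
Semitones: Gb → Ebb = 8 half-steps
A 6th of 8 semitones is a minor 6th
= minor 6th


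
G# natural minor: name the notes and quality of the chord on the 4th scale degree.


Solution.
G# natural minor scale: G# A# B C# D# E F#
Diatonic triad on degree 4 stacks scale notes 4, 6, 1: C# E G#
C#→E = 3 semitones; C#→G# = 7 semitones → minor triad
= C# E G# (minor)


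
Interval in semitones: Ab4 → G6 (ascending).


Absolute semitone position = octave×12 + chromatic position
Ab4: 4×12 + 8 = 56
G6: 6×12 + 7 = 79
Difference = 79 - 56 = 23
= 23 semitones


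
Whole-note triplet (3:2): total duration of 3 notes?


Triplet: 3 notes occupy the space of 2 whole notes
Space = 2 × 4 = 8 beats
Each triplet note = 8 / 3 = 8/3 beats
3 notes = 3 × 8/3 = 8
= 8 beats


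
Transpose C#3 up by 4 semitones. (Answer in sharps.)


Let's work it out.
C#3: chromatic position 1 in octave 3 → absolute = 3×12 + 1 = 37
Transpose up 4: 37 + 4 = 41
41 = 3×12 + 5 → F in octave 3
Result = F3


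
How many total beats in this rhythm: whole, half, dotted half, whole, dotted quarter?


Beat values:
  whole = 4 beats
  half = 2 beats
  dotted half = 3 beats
  whole = 4 beats
  dotted quarter = 1.5 beats
Sum = 4 + 2 + 3 + 4 + 1.5
= 14.5 beats


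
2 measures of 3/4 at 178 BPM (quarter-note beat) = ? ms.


Step by step:
Quarter-note beat duration = 60000 / 178 ms
Beats per measure (3/4) = 3
One measure = 3 × 60000 / 178 = 180000 / 178 ms
2 measures = 2 × 180000 / 178 = 360000 / 178
= 2022.5 ms


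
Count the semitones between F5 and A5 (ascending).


Reasoning:
Absolute semitone position = octave×12 + chromatic position
F5: 5×12 + 5 = 65
A5: 5×12 + 9 = 69
Difference = 69 - 65 = 4
= 4 semitones


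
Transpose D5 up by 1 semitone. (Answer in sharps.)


D5: chromatic position 2 in octave 5 → absolute = 5×12 + 2 = 62
Transpose up 1: 62 + 1 = 63
63 = 5×12 + 3 → D# in octave 5
Result = D#5


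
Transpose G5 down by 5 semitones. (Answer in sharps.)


G5: chromatic position 7 in octave 5 → absolute = 5×12 + 7 = 67
Transpose down 5: 67 - 5 = 62
62 = 5×12 + 2 → D in octave 5
Result = D5


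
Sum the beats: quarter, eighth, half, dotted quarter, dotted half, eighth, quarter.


Reasoning:
Beat values:
  quarter = 1 beat
  eighth = 0.5 beats
  half = 2 beats
  dotted quarter = 1.5 beats
  dotted half = 3 beats
  eighth = 0.5 beats
  quarter = 1 beat
Sum = 1 + 0.5 + 2 + 1.5 + 3 + 0.5 + 1
= 9.5 beats


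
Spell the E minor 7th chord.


Minor 7th chord = root + minor 3rd + perfect 5th + minor 7th
Seventh chords stack in thirds, so the letter names are E-G-B-D
Root: E
Minor 3rd above E: G
Perfect 5th above E: B
Minor 7th above E: D
Chord = E G B D


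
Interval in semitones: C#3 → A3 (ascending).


Reasoning:
Absolute semitone position = octave×12 + chromatic position
C#3: 3×12 + 1 = 37
A3: 3×12 + 9 = 45
Difference = 45 - 37 = 8
= 8 semitones


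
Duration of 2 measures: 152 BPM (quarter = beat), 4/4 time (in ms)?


Quarter-note beat duration = 60000 / 152 ms
Beats per measure (4/4) = 4
One measure = 4 × 60000 / 152 = 240000 / 152 ms
2 measures = 2 × 240000 / 152 = 480000 / 152
= 3157.9 ms


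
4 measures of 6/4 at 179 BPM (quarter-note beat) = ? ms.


Quarter-note beat duration = 60000 / 179 ms
Beats per measure (6/4) = 6
One measure = 6 × 60000 / 179 = 360000 / 179 ms
4 measures = 4 × 360000 / 179 = 1440000 / 179
= 8044.7 ms


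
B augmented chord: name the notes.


Let's work it out.
Augmented triad = root + major 3rd (4 semitones) + augmented 5th (8 semitones)
A triad on B stacks thirds, so the chord tones use letter names B-D-F
Root: B
Major 3rd above B: D#
Augmented 5th above B: F##
Chord = B D# F##


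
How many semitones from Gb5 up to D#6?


Absolute semitone position = octave×12 + chromatic position
Gb5: 5×12 + 6 = 66
D#6: 6×12 + 3 = 75
Difference = 75 - 66 = 9
= 9 semitones


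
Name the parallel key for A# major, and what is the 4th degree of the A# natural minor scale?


Step by step:
Parallel keys share the same tonic but differ in mode
A# major → parallel is A# minor
A# natural minor scale: A# B# C# D# E# F# G#
= A# minor; 4th degree = D#


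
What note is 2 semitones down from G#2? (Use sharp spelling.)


G#2: chromatic position 8 in octave 2 → absolute = 2×12 + 8 = 32
Transpose down 2: 32 - 2 = 30
30 = 2×12 + 6 → F# in octave 2
Result = F#2


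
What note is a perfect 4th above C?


Working:
A 4th spans 4 letter names, so from C we land on F
A perfect 4th = 5 semitones above C
Spell F at that pitch: F
= F


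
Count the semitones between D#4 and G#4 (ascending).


Solution.
Absolute semitone position = octave×12 + chromatic position
D#4: 4×12 + 3 = 51
G#4: 4×12 + 8 = 56
Difference = 56 - 51 = 5
= 5 semitones


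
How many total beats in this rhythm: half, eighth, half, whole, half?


Beat values:
  half = 2 beats
  eighth = 0.5 beats
  half = 2 beats
  whole = 4 beats
  half = 2 beats
Sum = 2 + 0.5 + 2 + 4 + 2
= 10.5 beats


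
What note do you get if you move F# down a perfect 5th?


Reasoning:
perfect 5th: 5 letter names, 7 semitones
Letter: F - 4 → B
Pitch: F# - 7 semitones, spelled as a B → B
= B


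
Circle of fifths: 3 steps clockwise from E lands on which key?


Each clockwise step on the circle of fifths moves up a perfect 5th
From E: E → B → F#/Gb → Db
= Db


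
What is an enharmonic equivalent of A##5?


Enharmonic notes sound the same pitch but are spelled with different letter names
A## and B name the same pitch class
= B5


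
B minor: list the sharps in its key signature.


Solution.
Sharp minor keys follow the circle of fifths: A(0), E(1), B(2), F#(3), C#(4), G#(5), D#(6), A#(7)
B minor has 2 sharps
Order of sharps: F# C# G# D# A# E# B# → first 2: F#, C#
= F#, C#


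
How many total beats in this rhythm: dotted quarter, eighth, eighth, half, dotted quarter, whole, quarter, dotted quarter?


Solution.
Beat values:
  dotted quarter = 1.5 beats
  eighth = 0.5 beats
  eighth = 0.5 beats
  half = 2 beats
  dotted quarter = 1.5 beats
  whole = 4 beats
  quarter = 1 beat
  dotted quarter = 1.5 beats
Sum = 1.5 + 0.5 + 0.5 + 2 + 1.5 + 4 + 1 + 1.5
= 12.5 beats


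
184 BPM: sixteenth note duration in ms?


One quarter-note beat = 60000 / BPM = 60000 / 184 ms
Sixteenth note = 1/4 × quarter note
Duration = 1/4 × 60000 / 184 = 15000 / 184
= 81.5 ms


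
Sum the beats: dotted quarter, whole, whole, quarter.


Reasoning:
Beat values:
  dotted quarter = 1.5 beats
  whole = 4 beats
  whole = 4 beats
  quarter = 1 beat
Sum = 1.5 + 4 + 4 + 1
= 10.5 beats


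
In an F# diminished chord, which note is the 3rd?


Reasoning:
Diminished triad = root + minor 3rd (3 semitones) + diminished 5th (6 semitones)
A triad on F# stacks thirds, so the chord tones use letter names F-A-C
Root: F#
Minor 3rd above F#: A
Diminished 5th above F#: C
The 3rd = A


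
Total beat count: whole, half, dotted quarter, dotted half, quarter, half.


Beat values:
  whole = 4 beats
  half = 2 beats
  dotted quarter = 1.5 beats
  dotted half = 3 beats
  quarter = 1 beat
  half = 2 beats
Sum = 4 + 2 + 1.5 + 3 + 1 + 2
= 13.5 beats


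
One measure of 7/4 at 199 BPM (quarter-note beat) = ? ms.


Reasoning:
Quarter-note beat duration = 60000 / 199 ms
Beats per measure (7/4) = 7
One measure = 7 × 60000 / 199 = 420000 / 199 ms
= 2110.6 ms


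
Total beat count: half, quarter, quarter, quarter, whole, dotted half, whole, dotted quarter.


Solution.
Beat values:
  half = 2 beats
  quarter = 1 beat
  quarter = 1 beat
  quarter = 1 beat
  whole = 4 beats
  dotted half = 3 beats
  whole = 4 beats
  dotted quarter = 1.5 beats
Sum = 2 + 1 + 1 + 1 + 4 + 3 + 4 + 1.5
= 17.5 beats


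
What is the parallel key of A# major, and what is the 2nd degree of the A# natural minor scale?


Parallel keys share the same tonic but differ in mode
A# major → parallel is A# minor
A# natural minor scale: A# B# C# D# E# F# G#
= A# minor; 2nd degree = B#


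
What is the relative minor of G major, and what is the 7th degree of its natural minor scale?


Let's work it out.
The relative minor shares the major's key signature and starts on its 6th degree
6th degree = a major 6th above the tonic; a major 6th above G is E
→ relative minor of G major is E minor
E natural minor scale: E F# G A B C D
= E minor; 7th degree = D


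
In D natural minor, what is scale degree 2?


Natural minor scale pattern: W-H-W-W-H-W-W (2-1-2-2-1-2-2 semitones)
Starting from D:
  D + 2 semitones → E
  E + 1 semitone → F
  F + 2 semitones → G
  G + 2 semitones → A
  A + 1 semitone → Bb
  Bb + 2 semitones → C
  C + 2 semitones → D
Scale: D E F G A Bb C
Degree 2 = E


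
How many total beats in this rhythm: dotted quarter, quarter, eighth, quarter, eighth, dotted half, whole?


Solution.
Beat values:
  dotted quarter = 1.5 beats
  quarter = 1 beat
  eighth = 0.5 beats
  quarter = 1 beat
  eighth = 0.5 beats
  dotted half = 3 beats
  whole = 4 beats
Sum = 1.5 + 1 + 0.5 + 1 + 0.5 + 3 + 4
= 11.5 beats


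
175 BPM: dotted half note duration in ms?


Solution.
One quarter-note beat = 60000 / BPM = 60000 / 175 ms
Dotted half note = 3 × quarter note
Duration = 3 × 60000 / 175 = 180000 / 175
= 1028.6 ms


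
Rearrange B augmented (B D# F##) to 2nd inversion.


Reasoning:
Root position: B D# F##
2nd inversion: move root and 3rd up an octave
Bass note: F##
Notes (bottom to top) = F## B D#


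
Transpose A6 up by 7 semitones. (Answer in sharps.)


A6: chromatic position 9 in octave 6 → absolute = 6×12 + 9 = 81
Transpose up 7: 81 + 7 = 88
88 = 7×12 + 4 → E in octave 7
Result = E7


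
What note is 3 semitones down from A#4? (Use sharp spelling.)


Working:
A#4: chromatic position 10 in octave 4 → absolute = 4×12 + 10 = 58
Transpose down 3: 58 - 3 = 55
55 = 4×12 + 7 → G in octave 4
Result = G4


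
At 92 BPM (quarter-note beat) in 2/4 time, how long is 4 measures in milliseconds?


Quarter-note beat duration = 60000 / 92 ms
Beats per measure (2/4) = 2
One measure = 2 × 60000 / 92 = 120000 / 92 ms
4 measures = 4 × 120000 / 92 = 480000 / 92
= 5217.4 ms


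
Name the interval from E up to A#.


Reasoning:
Letter names: E → A spans 4 letter names → a 4th
Semitones: E → A# = 6 half-steps
A 4th of 6 semitones is an augmented 4th
= augmented 4th


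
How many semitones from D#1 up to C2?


Step by step:
Absolute semitone position = octave×12 + chromatic position
D#1: 1×12 + 3 = 15
C2: 2×12 + 0 = 24
Difference = 24 - 15 = 9
= 9 semitones


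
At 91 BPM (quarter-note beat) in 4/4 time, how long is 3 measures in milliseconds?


Working:
Quarter-note beat duration = 60000 / 91 ms
Beats per measure (4/4) = 4
One measure = 4 × 60000 / 91 = 240000 / 91 ms
3 measures = 3 × 240000 / 91 = 720000 / 91
= 7912.1 ms


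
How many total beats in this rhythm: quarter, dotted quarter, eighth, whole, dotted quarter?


Reasoning:
Beat values:
  quarter = 1 beat
  dotted quarter = 1.5 beats
  eighth = 0.5 beats
  whole = 4 beats
  dotted quarter = 1.5 beats
Sum = 1 + 1.5 + 0.5 + 4 + 1.5
= 8.5 beats


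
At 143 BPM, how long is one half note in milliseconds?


Solution.
One quarter-note beat = 60000 / BPM = 60000 / 143 ms
Half note = 2 × quarter note
Duration = 2 × 60000 / 143 = 120000 / 143
= 839.2 ms


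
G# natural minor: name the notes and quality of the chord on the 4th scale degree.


Reasoning:
G# natural minor scale: G# A# B C# D# E F#
Diatonic triad on degree 4 stacks scale notes 4, 6, 1: C# E G#
C#→E = 3 semitones; C#→G# = 7 semitones → minor triad
= C# E G# (minor)


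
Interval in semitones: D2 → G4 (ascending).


Let's work it out.
Absolute semitone position = octave×12 + chromatic position
D2: 2×12 + 2 = 26
G4: 4×12 + 7 = 55
Difference = 55 - 26 = 29
= 29 semitones


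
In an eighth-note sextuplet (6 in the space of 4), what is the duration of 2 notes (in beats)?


Step by step:
Sextuplet: 6 notes occupy the space of 4 eighth notes
Space = 4 × 1/2 = 2 beats
Each sextuplet note = 2 / 6 = 1/3 beats
2 notes = 2 × 1/3 = 2/3
= 2/3 beats


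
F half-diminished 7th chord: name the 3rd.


Working:
Half-diminished 7th chord = root + minor 3rd + diminished 5th + minor 7th
Seventh chords stack in thirds, so the letter names are F-A-C-E
Root: F
Minor 3rd above F: Ab
Diminished 5th above F: Cb
Minor 7th above F: Eb
The 3rd = Ab


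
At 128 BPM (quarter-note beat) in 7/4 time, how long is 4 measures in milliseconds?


Working:
Quarter-note beat duration = 60000 / 128 ms
Beats per measure (7/4) = 7
One measure = 7 × 60000 / 128 = 420000 / 128 ms
4 measures = 4 × 420000 / 128 = 1680000 / 128
= 13125.0 ms


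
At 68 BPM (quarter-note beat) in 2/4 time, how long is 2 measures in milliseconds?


Reasoning:
Quarter-note beat duration = 60000 / 68 ms
Beats per measure (2/4) = 2
One measure = 2 × 60000 / 68 = 120000 / 68 ms
2 measures = 2 × 120000 / 68 = 240000 / 68
= 3529.4 ms


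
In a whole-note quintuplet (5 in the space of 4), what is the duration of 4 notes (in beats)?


Quintuplet: 5 notes occupy the space of 4 whole notes
Space = 4 × 4 = 16 beats
Each quintuplet note = 16 / 5 = 16/5 beats
4 notes = 4 × 16/5 = 64/5
= 64/5 beats


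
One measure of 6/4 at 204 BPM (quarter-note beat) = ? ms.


Solution.
Quarter-note beat duration = 60000 / 204 ms
Beats per measure (6/4) = 6
One measure = 6 × 60000 / 204 = 360000 / 204 ms
= 1764.7 ms


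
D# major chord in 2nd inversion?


Reasoning:
Root position: D# F## A#
2nd inversion: move root and 3rd up an octave
Bass note: A#
Notes (bottom to top) = A# D# F##


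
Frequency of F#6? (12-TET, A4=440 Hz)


f = 440 × 2^(n/12) where n = semitones from A4
F#6: 21 semitones from A4
f = 440 × 2^(21/12)
f = 1479.98 Hz


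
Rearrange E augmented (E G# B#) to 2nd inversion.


Reasoning:
Root position: E G# B#
2nd inversion: move root and 3rd up an octave
Bass note: B#
Notes (bottom to top) = B# E G#


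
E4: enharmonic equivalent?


Working:
Enharmonic notes sound the same pitch but are spelled with different letter names
E and D## name the same pitch class
= D##4


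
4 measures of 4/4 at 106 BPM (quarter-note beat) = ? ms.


Solution.
Quarter-note beat duration = 60000 / 106 ms
Beats per measure (4/4) = 4
One measure = 4 × 60000 / 106 = 240000 / 106 ms
4 measures = 4 × 240000 / 106 = 960000 / 106
= 9056.6 ms


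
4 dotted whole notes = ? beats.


Step by step:
Base whole note = 4 beats
Dot 1 adds half the previous value: +2
One dotted whole = 4 + 2 = 6
4 of them = 4 × 6 = 24
= 24 beats


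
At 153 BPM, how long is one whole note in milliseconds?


Reasoning:
One quarter-note beat = 60000 / BPM = 60000 / 153 ms
Whole note = 4 × quarter note
Duration = 4 × 60000 / 153 = 240000 / 153
= 1568.6 ms


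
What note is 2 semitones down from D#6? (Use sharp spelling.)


Working:
D#6: chromatic position 3 in octave 6 → absolute = 6×12 + 3 = 75
Transpose down 2: 75 - 2 = 73
73 = 6×12 + 1 → C# in octave 6
Result = C#6


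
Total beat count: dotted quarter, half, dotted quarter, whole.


Step by step:
Beat values:
  dotted quarter = 1.5 beats
  half = 2 beats
  dotted quarter = 1.5 beats
  whole = 4 beats
Sum = 1.5 + 2 + 1.5 + 4
= 9 beats


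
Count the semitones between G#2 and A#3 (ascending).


Absolute semitone position = octave×12 + chromatic position
G#2: 2×12 + 8 = 32
A#3: 3×12 + 10 = 46
Difference = 46 - 32 = 14
= 14 semitones


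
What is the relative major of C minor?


Reasoning:
The relative major shares the key signature and is a minor 3rd above the minor tonic
A minor 3rd above C is Eb
→ relative major of C minor is Eb major
= Eb major


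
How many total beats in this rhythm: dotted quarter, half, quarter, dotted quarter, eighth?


Beat values:
  dotted quarter = 1.5 beats
  half = 2 beats
  quarter = 1 beat
  dotted quarter = 1.5 beats
  eighth = 0.5 beats
Sum = 1.5 + 2 + 1 + 1.5 + 0.5
= 6.5 beats


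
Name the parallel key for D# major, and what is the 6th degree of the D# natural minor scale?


Parallel keys share the same tonic but differ in mode
D# major → parallel is D# minor
D# natural minor scale: D# E# F# G# A# B C#
= D# minor; 6th degree = B


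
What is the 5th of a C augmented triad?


Let's work it out.
Augmented triad = root + major 3rd (4 semitones) + augmented 5th (8 semitones)
A triad on C stacks thirds, so the chord tones use letter names C-E-G
Root: C
Major 3rd above C: E
Augmented 5th above C: G#
The 5th = G#


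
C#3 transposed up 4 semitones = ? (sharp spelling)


Working:
C#3: chromatic position 1 in octave 3 → absolute = 3×12 + 1 = 37
Transpose up 4: 37 + 4 = 41
41 = 3×12 + 5 → F in octave 3
Result = F3


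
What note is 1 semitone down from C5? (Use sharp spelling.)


Step by step:
C5: chromatic position 0 in octave 5 → absolute = 5×12 + 0 = 60
Transpose down 1: 60 - 1 = 59
59 = 4×12 + 11 → B in octave 4
Result = B4


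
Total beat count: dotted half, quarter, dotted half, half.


Working:
Beat values:
  dotted half = 3 beats
  quarter = 1 beat
  dotted half = 3 beats
  half = 2 beats
Sum = 3 + 1 + 3 + 2
= 9 beats


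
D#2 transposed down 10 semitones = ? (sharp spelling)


Let's work it out.
D#2: chromatic position 3 in octave 2 → absolute = 2×12 + 3 = 27
Transpose down 10: 27 - 10 = 17
17 = 1×12 + 5 → F in octave 1
Result = F1


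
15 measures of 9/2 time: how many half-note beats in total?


Working:
Time signature 9/2: the bottom number 2 means the half note gets one count
The top number 9 means 9 half-note beats per measure
Total = 9 × 15 measures
= 135 half-note beats


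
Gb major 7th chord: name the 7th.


Working:
Major 7th chord = root + major 3rd + perfect 5th + major 7th
Seventh chords stack in thirds, so the letter names are G-B-D-F
Root: Gb
Major 3rd above Gb: Bb
Perfect 5th above Gb: Db
Major 7th above Gb: F
The 7th = F


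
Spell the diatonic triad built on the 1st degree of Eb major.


Eb major scale: Eb F G Ab Bb C D
Diatonic triad on degree 1 stacks scale notes 1, 3, 5: Eb G Bb
Eb→G = 4 semitones; Eb→Bb = 7 semitones → major triad
= Eb G Bb (major)


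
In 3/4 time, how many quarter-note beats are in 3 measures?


Time signature 3/4: the bottom number 4 means the quarter note gets one count
The top number 3 means 3 quarter-note beats per measure
Total = 3 × 3 measures
= 9 quarter-note beats


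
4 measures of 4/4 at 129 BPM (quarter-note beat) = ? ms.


Working:
Quarter-note beat duration = 60000 / 129 ms
Beats per measure (4/4) = 4
One measure = 4 × 60000 / 129 = 240000 / 129 ms
4 measures = 4 × 240000 / 129 = 960000 / 129
= 7441.9 ms


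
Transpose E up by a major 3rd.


major 3rd: 3 letter names, 4 semitones
Letter: E + 2 → G
Pitch: E + 4 semitones, spelled as a G → G#
= G#


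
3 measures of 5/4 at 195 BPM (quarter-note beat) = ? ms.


Working:
Quarter-note beat duration = 60000 / 195 ms
Beats per measure (5/4) = 5
One measure = 5 × 60000 / 195 = 300000 / 195 ms
3 measures = 3 × 300000 / 195 = 900000 / 195
= 4615.4 ms


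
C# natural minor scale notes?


Let's work it out.
Natural minor scale pattern: W-H-W-W-H-W-W (2-1-2-2-1-2-2 semitones)
Starting from C#:
  C# + 2 semitones → D#
  D# + 1 semitone → E
  E + 2 semitones → F#
  F# + 2 semitones → G#
  G# + 1 semitone → A
  A + 2 semitones → B
  B + 2 semitones → C#
Scale = C# D# E F# G# A B


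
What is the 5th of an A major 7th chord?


Major 7th chord = root + major 3rd + perfect 5th + major 7th
Seventh chords stack in thirds, so the letter names are A-C-E-G
Root: A
Major 3rd above A: C#
Perfect 5th above A: E
Major 7th above A: G#
The 5th = E


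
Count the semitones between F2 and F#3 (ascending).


Solution.
Absolute semitone position = octave×12 + chromatic position
F2: 2×12 + 5 = 29
F#3: 3×12 + 6 = 42
Difference = 42 - 29 = 13
= 13 semitones


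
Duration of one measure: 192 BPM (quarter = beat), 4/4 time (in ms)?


Working:
Quarter-note beat duration = 60000 / 192 ms
Beats per measure (4/4) = 4
One measure = 4 × 60000 / 192 = 240000 / 192 ms
= 1250.0 ms


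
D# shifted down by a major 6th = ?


major 6th: 6 letter names, 9 semitones
Letter: D - 5 → F
Pitch: D# - 9 semitones, spelled as an F → F#
= F#


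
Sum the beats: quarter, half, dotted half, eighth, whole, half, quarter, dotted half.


Let's work it out.
Beat values:
  quarter = 1 beat
  half = 2 beats
  dotted half = 3 beats
  eighth = 0.5 beats
  whole = 4 beats
  half = 2 beats
  quarter = 1 beat
  dotted half = 3 beats
Sum = 1 + 2 + 3 + 0.5 + 4 + 2 + 1 + 3
= 16.5 beats


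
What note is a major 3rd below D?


A 3rd spans 3 letter names, so from D we land on B
A major 3rd = 4 semitones below D
Spell B at that pitch: Bb
= Bb


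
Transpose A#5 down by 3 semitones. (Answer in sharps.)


Let's work it out.
A#5: chromatic position 10 in octave 5 → absolute = 5×12 + 10 = 70
Transpose down 3: 70 - 3 = 67
67 = 5×12 + 7 → G in octave 5
Result = G5


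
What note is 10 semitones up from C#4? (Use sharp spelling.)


Working:
C#4: chromatic position 1 in octave 4 → absolute = 4×12 + 1 = 49
Transpose up 10: 49 + 10 = 59
59 = 4×12 + 11 → B in octave 4
Result = B4


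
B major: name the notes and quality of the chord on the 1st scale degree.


Let's work it out.
B major scale: B C# D# E F# G# A#
Diatonic triad on degree 1 stacks scale notes 1, 3, 5: B D# F#
B→D# = 4 semitones; B→F# = 7 semitones → major triad
= B D# F# (major)


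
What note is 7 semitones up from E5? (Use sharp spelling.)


Solution.
E5: chromatic position 4 in octave 5 → absolute = 5×12 + 4 = 64
Transpose up 7: 64 + 7 = 71
71 = 5×12 + 11 → B in octave 5
Result = B5


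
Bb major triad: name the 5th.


Major triad = root + major 3rd (4 semitones) + perfect 5th (7 semitones)
A triad on Bb stacks thirds, so the chord tones use letter names B-D-F
Root: Bb
Major 3rd above Bb: D
Perfect 5th above Bb: F
The 5th = F


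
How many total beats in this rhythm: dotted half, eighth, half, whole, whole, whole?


Reasoning:
Beat values:
  dotted half = 3 beats
  eighth = 0.5 beats
  half = 2 beats
  whole = 4 beats
  whole = 4 beats
  whole = 4 beats
Sum = 3 + 0.5 + 2 + 4 + 4 + 4
= 17.5 beats


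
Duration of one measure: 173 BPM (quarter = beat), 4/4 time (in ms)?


Solution.
Quarter-note beat duration = 60000 / 173 ms
Beats per measure (4/4) = 4
One measure = 4 × 60000 / 173 = 240000 / 173 ms
= 1387.3 ms


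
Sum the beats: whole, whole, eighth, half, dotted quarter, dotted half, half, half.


Let's work it out.
Beat values:
  whole = 4 beats
  whole = 4 beats
  eighth = 0.5 beats
  half = 2 beats
  dotted quarter = 1.5 beats
  dotted half = 3 beats
  half = 2 beats
  half = 2 beats
Sum = 4 + 4 + 0.5 + 2 + 1.5 + 3 + 2 + 2
= 19 beats


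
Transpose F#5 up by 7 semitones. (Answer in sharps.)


F#5: chromatic position 6 in octave 5 → absolute = 5×12 + 6 = 66
Transpose up 7: 66 + 7 = 73
73 = 6×12 + 1 → C# in octave 6
Result = C#6


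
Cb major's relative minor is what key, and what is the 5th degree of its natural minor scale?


The relative minor shares the major's key signature and starts on its 6th degree
6th degree = a major 6th above the tonic; a major 6th above Cb is Ab
→ relative minor of Cb major is Ab minor
Ab natural minor scale: Ab Bb Cb Db Eb Fb Gb
= Ab minor; 5th degree = Eb


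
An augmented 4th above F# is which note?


A 4th spans 4 letter names, so from F we land on B
An augmented 4th = 6 semitones above F#
Spell B at that pitch: B#
= B#


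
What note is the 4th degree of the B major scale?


Solution.
Major scale pattern: W-W-H-W-W-W-H (2-2-1-2-2-2-1 semitones)
Starting from B:
  B + 2 semitones → C#
  C# + 2 semitones → D#
  D# + 1 semitone → E
  E + 2 semitones → F#
  F# + 2 semitones → G#
  G# + 2 semitones → A#
  A# + 1 semitone → B
Scale: B C# D# E F# G# A#
Degree 4 = E


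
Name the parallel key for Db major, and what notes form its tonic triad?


Parallel keys share the same tonic but differ in mode
Db major → parallel is Db minor
Tonic triad of Db minor = Db Fb Ab
= Db minor; triad = Db Fb Ab


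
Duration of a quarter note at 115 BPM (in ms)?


Working:
One quarter-note beat = 60000 / BPM = 60000 / 115 ms
Duration = 60000 / 115
= 521.7 ms


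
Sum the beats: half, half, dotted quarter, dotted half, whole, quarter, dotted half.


Working:
Beat values:
  half = 2 beats
  half = 2 beats
  dotted quarter = 1.5 beats
  dotted half = 3 beats
  whole = 4 beats
  quarter = 1 beat
  dotted half = 3 beats
Sum = 2 + 2 + 1.5 + 3 + 4 + 1 + 3
= 16.5 beats


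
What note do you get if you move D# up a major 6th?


Let's work it out.
major 6th: 6 letter names, 9 semitones
Letter: D + 5 → B
Pitch: D# + 9 semitones, spelled as a B → B#
= B#


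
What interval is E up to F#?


Letter names: E → F spans 2 letter names → a 2nd
Semitones: E → F# = 2 half-steps
A 2nd of 2 semitones is a major 2nd
= major 2nd


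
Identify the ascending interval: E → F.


Step by step:
Letter names: E → F spans 2 letter names → a 2nd
Semitones: E → F = 1 half-step
A 2nd of 1 semitone is a minor 2nd
= minor 2nd


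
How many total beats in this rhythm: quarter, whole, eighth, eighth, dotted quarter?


Working:
Beat values:
  quarter = 1 beat
  whole = 4 beats
  eighth = 0.5 beats
  eighth = 0.5 beats
  dotted quarter = 1.5 beats
Sum = 1 + 4 + 0.5 + 0.5 + 1.5
= 7.5 beats


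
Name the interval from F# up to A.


Letter names: F → A spans 3 letter names → a 3rd
Semitones: F# → A = 3 half-steps
A 3rd of 3 semitones is a minor 3rd
= minor 3rd


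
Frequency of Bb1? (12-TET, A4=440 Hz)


Step by step:
f = 440 × 2^(n/12) where n = semitones from A4
Bb1: -35 semitones from A4
f = 440 × 2^(-35/12)
f = 58.27 Hz


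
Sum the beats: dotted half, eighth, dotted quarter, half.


Working:
Beat values:
  dotted half = 3 beats
  eighth = 0.5 beats
  dotted quarter = 1.5 beats
  half = 2 beats
Sum = 3 + 0.5 + 1.5 + 2
= 7 beats


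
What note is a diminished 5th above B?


Solution.
A 5th spans 5 letter names, so from B we land on F
A diminished 5th = 6 semitones above B
Spell F at that pitch: F
= F


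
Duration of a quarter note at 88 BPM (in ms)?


One quarter-note beat = 60000 / BPM = 60000 / 88 ms
Duration = 60000 / 88
= 681.8 ms


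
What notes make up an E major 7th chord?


Step by step:
Major 7th chord = root + major 3rd + perfect 5th + major 7th
Seventh chords stack in thirds, so the letter names are E-G-B-D
Root: E
Major 3rd above E: G#
Perfect 5th above E: B
Major 7th above E: D#
Chord = E G# B D#


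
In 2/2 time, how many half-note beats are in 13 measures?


Working:
Time signature 2/2: the bottom number 2 means the half note gets one count
The top number 2 means 2 half-note beats per measure
Total = 2 × 13 measures
= 26 half-note beats


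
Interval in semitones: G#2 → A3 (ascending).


Let's work it out.
Absolute semitone position = octave×12 + chromatic position
G#2: 2×12 + 8 = 32
A3: 3×12 + 9 = 45
Difference = 45 - 32 = 13
= 13 semitones


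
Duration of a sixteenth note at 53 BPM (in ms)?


Working:
One quarter-note beat = 60000 / BPM = 60000 / 53 ms
Sixteenth note = 1/4 × quarter note
Duration = 1/4 × 60000 / 53 = 15000 / 53
= 283.0 ms


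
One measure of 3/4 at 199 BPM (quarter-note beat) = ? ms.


Step by step:
Quarter-note beat duration = 60000 / 199 ms
Beats per measure (3/4) = 3
One measure = 3 × 60000 / 199 = 180000 / 199 ms
= 904.5 ms


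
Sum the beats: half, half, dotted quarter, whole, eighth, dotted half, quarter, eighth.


Beat values:
  half = 2 beats
  half = 2 beats
  dotted quarter = 1.5 beats
  whole = 4 beats
  eighth = 0.5 beats
  dotted half = 3 beats
  quarter = 1 beat
  eighth = 0.5 beats
Sum = 2 + 2 + 1.5 + 4 + 0.5 + 3 + 1 + 0.5
= 14.5 beats


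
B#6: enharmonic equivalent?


Reasoning:
Enharmonic notes sound the same pitch but are spelled with different letter names
B# and C name the same pitch class
Octave numbers change at C, so B#6 = C7
= C7


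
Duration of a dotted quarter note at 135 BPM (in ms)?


Solution.
One quarter-note beat = 60000 / BPM = 60000 / 135 ms
Dotted quarter note = 3/2 × quarter note
Duration = 3/2 × 60000 / 135 = 90000 / 135
= 666.7 ms


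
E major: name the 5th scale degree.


Let's work it out.
Major scale pattern: W-W-H-W-W-W-H (2-2-1-2-2-2-1 semitones)
Starting from E:
  E + 2 semitones → F#
  F# + 2 semitones → G#
  G# + 1 semitone → A
  A + 2 semitones → B
  B + 2 semitones → C#
  C# + 2 semitones → D#
  D# + 1 semitone → E
Scale: E F# G# A B C# D#
Degree 5 = B
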